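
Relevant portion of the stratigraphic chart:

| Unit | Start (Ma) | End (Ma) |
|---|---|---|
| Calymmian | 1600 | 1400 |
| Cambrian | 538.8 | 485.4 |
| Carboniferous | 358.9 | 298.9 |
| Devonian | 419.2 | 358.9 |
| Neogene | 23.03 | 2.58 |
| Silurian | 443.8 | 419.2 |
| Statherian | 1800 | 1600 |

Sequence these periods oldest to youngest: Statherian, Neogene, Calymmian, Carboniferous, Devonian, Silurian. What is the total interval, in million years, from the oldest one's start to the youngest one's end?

Statherian, Calymmian, Silurian, Devonian, Carboniferous, Neogene; total span 1797.42 Myr

From the excerpt: Statherian 1800–1600; Neogene 23.03–2.58; Calymmian 1600–1400; Carboniferous 358.9–298.9; Devonian 419.2–358.9; Silurian 443.8–419.2 (Ma).
Larger Ma is earlier, so the oldest is Statherian and the youngest is Neogene; oldest to youngest: Statherian, Calymmian, Silurian, Devonian, Carboniferous, Neogene.
Oldest start 1800 minus youngest end 2.58 gives 1797.42 Myr overall.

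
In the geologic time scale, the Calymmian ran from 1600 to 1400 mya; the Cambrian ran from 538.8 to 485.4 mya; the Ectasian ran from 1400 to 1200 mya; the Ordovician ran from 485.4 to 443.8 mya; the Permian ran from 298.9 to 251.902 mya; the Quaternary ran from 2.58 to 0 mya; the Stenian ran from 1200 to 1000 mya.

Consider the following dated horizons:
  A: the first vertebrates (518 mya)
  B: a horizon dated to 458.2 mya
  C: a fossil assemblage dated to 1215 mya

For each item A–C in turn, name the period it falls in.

A — Cambrian; B — Ordovician; C — Ectasian

A: 518 Ma lies in 538.8–485.4 Ma, so Cambrian.
B: 458.2 Ma lies in 485.4–443.8 Ma, so Ordovician.
C: 1215 Ma lies in 1400–1200 Ma, so Ectasian.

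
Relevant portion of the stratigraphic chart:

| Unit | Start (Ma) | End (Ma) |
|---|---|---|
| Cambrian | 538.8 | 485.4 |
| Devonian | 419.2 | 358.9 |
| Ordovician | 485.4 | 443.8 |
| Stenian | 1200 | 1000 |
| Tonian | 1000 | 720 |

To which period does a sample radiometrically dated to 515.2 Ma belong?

Cambrian

515.2 Ma lies between 538.8 and 485.4 Ma, so it falls in the Cambrian.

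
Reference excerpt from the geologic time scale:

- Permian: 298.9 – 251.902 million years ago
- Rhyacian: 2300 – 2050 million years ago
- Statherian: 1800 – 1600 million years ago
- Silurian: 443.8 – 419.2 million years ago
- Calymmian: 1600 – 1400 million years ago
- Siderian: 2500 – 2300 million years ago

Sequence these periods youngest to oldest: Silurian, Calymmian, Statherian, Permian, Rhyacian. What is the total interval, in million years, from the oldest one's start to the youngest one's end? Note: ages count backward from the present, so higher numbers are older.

Permian, Silurian, Calymmian, Statherian, Rhyacian; total span 2048.098 Myr

From the excerpt: Silurian 443.8–419.2; Calymmian 1600–1400; Statherian 1800–1600; Permian 298.9–251.902; Rhyacian 2300–2050 (Ma).
Larger Ma is earlier, so the oldest is Rhyacian and the youngest is Permian; youngest to oldest: Permian, Silurian, Calymmian, Statherian, Rhyacian.
Oldest start 2300 minus youngest end 251.902 gives 2048.098 Myr overall.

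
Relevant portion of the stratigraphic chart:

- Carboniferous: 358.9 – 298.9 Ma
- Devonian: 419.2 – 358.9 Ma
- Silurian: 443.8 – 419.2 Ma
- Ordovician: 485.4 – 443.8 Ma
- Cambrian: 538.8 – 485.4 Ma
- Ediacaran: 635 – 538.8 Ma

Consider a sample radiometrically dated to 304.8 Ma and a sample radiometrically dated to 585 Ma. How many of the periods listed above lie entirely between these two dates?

4

585 Ma sits inside the Ediacaran (635–538.8) and 304.8 Ma inside the Carboniferous (358.9–298.9); neither of those is wholly between the two dates.
The listed periods lying completely between them are Cambrian, Ordovician, Silurian, Devonian — 4 in all.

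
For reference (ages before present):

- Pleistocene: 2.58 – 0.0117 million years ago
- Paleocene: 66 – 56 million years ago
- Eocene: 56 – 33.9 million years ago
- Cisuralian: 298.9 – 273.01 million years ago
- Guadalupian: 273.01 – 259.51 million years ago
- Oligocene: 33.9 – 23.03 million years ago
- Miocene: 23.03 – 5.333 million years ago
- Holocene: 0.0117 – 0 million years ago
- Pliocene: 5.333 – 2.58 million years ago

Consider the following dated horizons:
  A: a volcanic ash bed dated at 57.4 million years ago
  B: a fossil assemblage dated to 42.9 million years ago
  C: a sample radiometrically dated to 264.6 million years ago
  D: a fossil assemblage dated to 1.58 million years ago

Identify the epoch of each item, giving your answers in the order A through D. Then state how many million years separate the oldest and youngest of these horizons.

A — Paleocene; B — Eocene; C — Guadalupian; D — Pleistocene; span 263.02 million years

A: 57.4 Ma lies in 66–56 Ma, so Paleocene.
B: 42.9 Ma lies in 56–33.9 Ma, so Eocene.
C: 264.6 Ma lies in 273.01–259.51 Ma, so Guadalupian.
D: 1.58 Ma lies in 2.58–0.0117 Ma, so Pleistocene.
Oldest = 264.6 Ma, youngest = 1.58 Ma → span 263.02 Myr.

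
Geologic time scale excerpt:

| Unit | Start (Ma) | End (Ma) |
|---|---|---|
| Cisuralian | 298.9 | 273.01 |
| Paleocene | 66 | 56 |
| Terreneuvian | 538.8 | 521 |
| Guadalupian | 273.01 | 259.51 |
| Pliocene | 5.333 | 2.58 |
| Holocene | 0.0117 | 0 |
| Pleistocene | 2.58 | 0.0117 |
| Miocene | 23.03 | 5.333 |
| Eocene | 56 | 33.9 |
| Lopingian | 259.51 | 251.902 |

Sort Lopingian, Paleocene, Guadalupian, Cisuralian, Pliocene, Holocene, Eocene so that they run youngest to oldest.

Holocene → Pliocene → Eocene → Paleocene → Lopingian → Guadalupian → Cisuralian

Read off each span (Ma): Lopingian 259.51–251.902; Paleocene 66–56; Guadalupian 273.01–259.51; Cisuralian 298.9–273.01; Pliocene 5.333–2.58; Holocene 0.0117–0; Eocene 56–33.9.
Larger Ma is older, so oldest→youngest is Cisuralian, Guadalupian, Lopingian, Paleocene, Eocene, Pliocene, Holocene; reverse it for youngest→oldest.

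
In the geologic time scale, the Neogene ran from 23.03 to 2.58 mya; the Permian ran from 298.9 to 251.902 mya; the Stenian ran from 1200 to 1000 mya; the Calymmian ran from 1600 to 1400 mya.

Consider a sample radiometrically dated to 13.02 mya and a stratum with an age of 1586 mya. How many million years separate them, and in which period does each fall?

Elapsed time: 1586 − 13.02 = 1572.98 Myr.
13.02 Ma lies within 23.03–2.58 Ma: Neogene.
1586 Ma lies within 1600–1400 Ma: Calymmian.

1572.98 million years apart; the first in the Neogene, the second in the Calymmian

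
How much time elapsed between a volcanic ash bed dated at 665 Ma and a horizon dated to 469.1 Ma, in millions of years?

665 − 469.1 = 195.9 million years.

195.9 million years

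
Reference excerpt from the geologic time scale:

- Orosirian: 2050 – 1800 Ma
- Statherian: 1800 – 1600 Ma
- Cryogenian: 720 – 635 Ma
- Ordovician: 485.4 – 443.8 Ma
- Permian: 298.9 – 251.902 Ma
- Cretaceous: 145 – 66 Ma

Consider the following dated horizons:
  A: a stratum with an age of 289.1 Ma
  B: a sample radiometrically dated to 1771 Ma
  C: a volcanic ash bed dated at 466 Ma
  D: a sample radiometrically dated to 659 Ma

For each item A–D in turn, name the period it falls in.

A — Permian; B — Statherian; C — Ordovician; D — Cryogenian

A: 289.1 Ma lies in 298.9–251.902 Ma, so Permian.
B: 1771 Ma lies in 1800–1600 Ma, so Statherian.
C: 466 Ma lies in 485.4–443.8 Ma, so Ordovician.
D: 659 Ma lies in 720–635 Ma, so Cryogenian.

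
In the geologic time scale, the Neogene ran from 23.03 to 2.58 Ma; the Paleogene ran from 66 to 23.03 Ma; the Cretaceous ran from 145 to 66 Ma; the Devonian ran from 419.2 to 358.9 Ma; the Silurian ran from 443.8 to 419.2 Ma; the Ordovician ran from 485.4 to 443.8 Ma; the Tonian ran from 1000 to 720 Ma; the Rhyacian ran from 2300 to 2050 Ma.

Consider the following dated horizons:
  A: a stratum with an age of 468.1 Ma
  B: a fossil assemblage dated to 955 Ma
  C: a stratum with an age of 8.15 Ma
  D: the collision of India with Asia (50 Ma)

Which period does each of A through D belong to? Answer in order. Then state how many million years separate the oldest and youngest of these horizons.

A: 468.1 Ma lies in 485.4–443.8 Ma, so Ordovician.
B: 955 Ma lies in 1000–720 Ma, so Tonian.
C: 8.15 Ma lies in 23.03–2.58 Ma, so Neogene.
D: 50 Ma lies in 66–23.03 Ma, so Paleogene.
Oldest = 955 Ma, youngest = 8.15 Ma → span 946.85 Myr.

A — Ordovician; B — Tonian; C — Neogene; D — Paleogene; span 946.85 million years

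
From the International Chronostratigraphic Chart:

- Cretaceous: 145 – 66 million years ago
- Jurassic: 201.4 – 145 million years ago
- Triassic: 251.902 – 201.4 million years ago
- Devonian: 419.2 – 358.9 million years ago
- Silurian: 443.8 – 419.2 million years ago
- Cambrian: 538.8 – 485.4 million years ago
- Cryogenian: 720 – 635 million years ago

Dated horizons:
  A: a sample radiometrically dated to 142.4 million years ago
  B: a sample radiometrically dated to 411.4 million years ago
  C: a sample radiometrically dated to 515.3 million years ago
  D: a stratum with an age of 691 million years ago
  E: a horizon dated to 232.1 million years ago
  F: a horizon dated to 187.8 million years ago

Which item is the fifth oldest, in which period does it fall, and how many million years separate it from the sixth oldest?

Sorted oldest-first by Ma: D (691), C (515.3), B (411.4), E (232.1), F (187.8), A (142.4).
The fifth oldest is F at 187.8 Ma, which lies in 201.4–145 Ma: the Jurassic.
The sixth oldest is A at 142.4 Ma; separation = |187.8 − 142.4| = 45.4 Myr.

F, in the Jurassic; 45.4 million years to A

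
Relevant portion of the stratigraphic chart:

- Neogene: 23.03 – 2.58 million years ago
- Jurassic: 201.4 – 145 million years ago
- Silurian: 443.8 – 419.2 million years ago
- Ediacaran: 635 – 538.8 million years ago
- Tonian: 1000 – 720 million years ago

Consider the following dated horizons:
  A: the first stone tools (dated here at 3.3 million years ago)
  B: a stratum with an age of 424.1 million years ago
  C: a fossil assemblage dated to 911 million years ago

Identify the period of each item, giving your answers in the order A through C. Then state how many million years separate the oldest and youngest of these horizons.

A: 3.3 Ma lies in 23.03–2.58 Ma, so Neogene.
B: 424.1 Ma lies in 443.8–419.2 Ma, so Silurian.
C: 911 Ma lies in 1000–720 Ma, so Tonian.
Oldest = 911 Ma, youngest = 3.3 Ma → span 907.7 Myr.

A — Neogene; B — Silurian; C — Tonian; span 907.7 million years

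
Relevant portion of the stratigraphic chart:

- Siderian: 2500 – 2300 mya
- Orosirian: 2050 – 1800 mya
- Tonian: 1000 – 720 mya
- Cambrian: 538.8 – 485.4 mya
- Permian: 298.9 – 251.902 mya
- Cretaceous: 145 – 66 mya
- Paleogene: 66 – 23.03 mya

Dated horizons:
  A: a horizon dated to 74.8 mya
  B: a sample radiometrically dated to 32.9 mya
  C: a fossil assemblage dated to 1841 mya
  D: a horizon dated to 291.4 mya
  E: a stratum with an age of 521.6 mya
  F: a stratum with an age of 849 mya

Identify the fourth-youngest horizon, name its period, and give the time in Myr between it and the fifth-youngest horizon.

E, in the Cambrian; 327.4 million years to F

Sorted youngest-first by Ma: B (32.9), A (74.8), D (291.4), E (521.6), F (849), C (1841).
The fourth youngest is E at 521.6 Ma, which lies in 538.8–485.4 Ma: the Cambrian.
The fifth youngest is F at 849 Ma; separation = |521.6 − 849| = 327.4 Myr.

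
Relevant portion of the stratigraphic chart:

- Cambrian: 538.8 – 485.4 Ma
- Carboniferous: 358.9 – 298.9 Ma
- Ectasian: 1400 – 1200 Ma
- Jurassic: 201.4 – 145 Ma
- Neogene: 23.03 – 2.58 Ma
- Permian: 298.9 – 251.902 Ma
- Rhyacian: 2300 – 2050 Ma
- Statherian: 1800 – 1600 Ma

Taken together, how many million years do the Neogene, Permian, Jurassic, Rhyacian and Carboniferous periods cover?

Duration is start − end for each: (23.03 − 2.58) + (298.9 − 251.902) + (201.4 − 145) + (2300 − 2050) + (358.9 − 298.9).
That is 20.45 + 46.998 + 56.4 + 250 + 60, which totals 433.848 million years.

433.848 million years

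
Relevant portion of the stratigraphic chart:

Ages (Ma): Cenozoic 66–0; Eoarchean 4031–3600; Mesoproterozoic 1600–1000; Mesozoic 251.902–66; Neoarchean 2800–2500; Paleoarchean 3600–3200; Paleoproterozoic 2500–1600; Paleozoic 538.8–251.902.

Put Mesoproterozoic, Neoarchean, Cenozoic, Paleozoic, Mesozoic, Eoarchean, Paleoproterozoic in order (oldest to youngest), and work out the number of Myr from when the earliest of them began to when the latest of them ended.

Eoarchean, Neoarchean, Paleoproterozoic, Mesoproterozoic, Paleozoic, Mesozoic, Cenozoic; total span 4031 Myr

From the excerpt: Mesoproterozoic 1600–1000; Neoarchean 2800–2500; Cenozoic 66–0; Paleozoic 538.8–251.902; Mesozoic 251.902–66; Eoarchean 4031–3600; Paleoproterozoic 2500–1600 (Ma).
Larger Ma is earlier, so the oldest is Eoarchean and the youngest is Cenozoic; oldest to youngest: Eoarchean, Neoarchean, Paleoproterozoic, Mesoproterozoic, Paleozoic, Mesozoic, Cenozoic.
Oldest start 4031 minus youngest end 0 gives 4031 Myr overall.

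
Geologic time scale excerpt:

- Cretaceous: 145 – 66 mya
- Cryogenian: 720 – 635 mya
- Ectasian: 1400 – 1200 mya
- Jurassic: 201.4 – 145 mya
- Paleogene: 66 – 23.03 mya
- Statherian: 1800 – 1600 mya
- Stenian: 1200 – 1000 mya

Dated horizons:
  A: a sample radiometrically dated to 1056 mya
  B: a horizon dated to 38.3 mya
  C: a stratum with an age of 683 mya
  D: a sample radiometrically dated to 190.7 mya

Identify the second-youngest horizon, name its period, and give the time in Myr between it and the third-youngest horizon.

D, in the Jurassic; 492.3 million years to C

Sorted youngest-first by Ma: B (38.3), D (190.7), C (683), A (1056).
The second youngest is D at 190.7 Ma, which lies in 201.4–145 Ma: the Jurassic.
The third youngest is C at 683 Ma; separation = |190.7 − 683| = 492.3 Myr.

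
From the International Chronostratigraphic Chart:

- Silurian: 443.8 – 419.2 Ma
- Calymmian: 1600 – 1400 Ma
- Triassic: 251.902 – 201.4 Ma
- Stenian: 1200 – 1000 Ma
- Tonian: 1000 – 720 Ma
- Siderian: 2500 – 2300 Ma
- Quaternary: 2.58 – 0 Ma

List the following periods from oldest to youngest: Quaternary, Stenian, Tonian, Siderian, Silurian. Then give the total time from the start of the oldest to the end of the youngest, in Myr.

From the excerpt: Quaternary 2.58–0; Stenian 1200–1000; Tonian 1000–720; Siderian 2500–2300; Silurian 443.8–419.2 (Ma).
Larger Ma is earlier, so the oldest is Siderian and the youngest is Quaternary; oldest to youngest: Siderian, Stenian, Tonian, Silurian, Quaternary.
Oldest start 2500 minus youngest end 0 gives 2500 Myr overall.

Siderian, Stenian, Tonian, Silurian, Quaternary; total span 2500 Myr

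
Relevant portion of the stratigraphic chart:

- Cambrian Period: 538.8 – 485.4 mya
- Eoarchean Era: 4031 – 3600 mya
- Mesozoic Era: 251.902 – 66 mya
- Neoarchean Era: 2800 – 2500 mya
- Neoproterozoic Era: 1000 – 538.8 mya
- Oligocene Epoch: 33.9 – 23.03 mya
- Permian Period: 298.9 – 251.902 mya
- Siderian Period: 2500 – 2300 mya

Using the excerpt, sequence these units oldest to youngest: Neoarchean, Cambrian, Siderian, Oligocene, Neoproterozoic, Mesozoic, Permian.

Neoarchean → Siderian → Neoproterozoic → Cambrian → Permian → Mesozoic → Oligocene

Read off each span (Ma): Neoarchean 2800–2500; Cambrian 538.8–485.4; Siderian 2500–2300; Oligocene 33.9–23.03; Neoproterozoic 1000–538.8; Mesozoic 251.902–66; Permian 298.9–251.902.
Larger Ma is older, so oldest→youngest is Neoarchean, Siderian, Neoproterozoic, Cambrian, Permian, Mesozoic, Oligocene.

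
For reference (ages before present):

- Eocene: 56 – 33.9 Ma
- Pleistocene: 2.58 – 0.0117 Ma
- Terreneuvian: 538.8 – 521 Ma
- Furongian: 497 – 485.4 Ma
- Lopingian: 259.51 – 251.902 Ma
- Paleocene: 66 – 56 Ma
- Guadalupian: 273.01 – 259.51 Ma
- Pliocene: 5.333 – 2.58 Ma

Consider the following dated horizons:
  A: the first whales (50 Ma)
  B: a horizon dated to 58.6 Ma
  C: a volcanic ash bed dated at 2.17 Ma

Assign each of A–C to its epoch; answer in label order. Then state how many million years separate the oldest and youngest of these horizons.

Match each age against the start–end ranges in the excerpt: A = 50 Ma → Eocene (56–33.9); B = 58.6 Ma → Paleocene (66–56); C = 2.17 Ma → Pleistocene (2.58–0.0117).
The largest age is 58.6 Ma and the smallest is 2.17 Ma; their difference is 56.43 Myr.

A — Eocene; B — Paleocene; C — Pleistocene; span 56.43 million years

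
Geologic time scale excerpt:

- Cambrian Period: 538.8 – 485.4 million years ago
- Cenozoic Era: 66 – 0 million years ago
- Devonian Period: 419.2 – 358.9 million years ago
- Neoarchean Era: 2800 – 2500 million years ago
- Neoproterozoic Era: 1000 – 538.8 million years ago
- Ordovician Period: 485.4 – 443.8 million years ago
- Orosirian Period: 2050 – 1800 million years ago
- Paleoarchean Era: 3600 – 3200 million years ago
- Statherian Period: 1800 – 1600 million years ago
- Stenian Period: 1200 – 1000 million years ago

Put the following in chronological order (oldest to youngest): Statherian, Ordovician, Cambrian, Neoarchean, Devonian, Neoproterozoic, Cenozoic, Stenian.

The oldest of these is Neoarchean (starts 2800 Ma) and the youngest is Cenozoic (ends 0 Ma).
In between, by decreasing start age: Statherian (1800), Stenian (1200), Neoproterozoic (1000), Cambrian (538.8), Ordovician (485.4), Devonian (419.2).

Neoarchean → Statherian → Stenian → Neoproterozoic → Cambrian → Ordovician → Devonian → Cenozoic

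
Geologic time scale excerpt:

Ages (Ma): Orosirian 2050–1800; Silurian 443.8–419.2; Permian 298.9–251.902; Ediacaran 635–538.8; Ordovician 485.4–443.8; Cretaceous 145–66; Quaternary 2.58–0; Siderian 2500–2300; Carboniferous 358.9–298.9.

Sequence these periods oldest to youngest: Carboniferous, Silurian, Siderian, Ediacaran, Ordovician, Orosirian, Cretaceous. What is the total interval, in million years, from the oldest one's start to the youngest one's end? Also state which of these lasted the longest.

Start ages (Ma): Siderian 2500, Orosirian 2050, Ediacaran 635, Ordovician 485.4, Silurian 443.8, Carboniferous 358.9, Cretaceous 145.
Ordered oldest to youngest: Siderian, Orosirian, Ediacaran, Ordovician, Silurian, Carboniferous, Cretaceous.
Span = 2500 − 66 = 2434 Myr.
Durations: Siderian 200, Silurian 24.6, Cretaceous 79, Carboniferous 60, Ediacaran 96.2, Ordovician 41.6, Orosirian 250 → longest is Orosirian (250 Myr).

Siderian → Orosirian → Ediacaran → Ordovician → Silurian → Carboniferous → Cretaceous; total span 2434 Myr; longest is Orosirian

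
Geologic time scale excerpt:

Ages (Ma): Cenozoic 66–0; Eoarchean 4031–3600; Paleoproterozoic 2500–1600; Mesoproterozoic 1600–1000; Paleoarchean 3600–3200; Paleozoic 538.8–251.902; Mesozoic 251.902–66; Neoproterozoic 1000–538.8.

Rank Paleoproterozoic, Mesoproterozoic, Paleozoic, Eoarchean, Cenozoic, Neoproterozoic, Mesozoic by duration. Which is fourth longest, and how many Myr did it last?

Start − end for each: Paleoproterozoic 2500 − 1600 = 900; Mesoproterozoic 1600 − 1000 = 600; Paleozoic 538.8 − 251.902 = 286.898; Eoarchean 4031 − 3600 = 431; Cenozoic 66 − 0 = 66; Neoproterozoic 1000 − 538.8 = 461.2; Mesozoic 251.902 − 66 = 185.902.
Ranking these from longest: Paleoproterozoic > Mesoproterozoic > Neoproterozoic > Eoarchean > Paleozoic > Mesozoic > Cenozoic.
Position 4 in that ranking is Eoarchean, which lasted 431 Myr.

Eoarchean, 431 million years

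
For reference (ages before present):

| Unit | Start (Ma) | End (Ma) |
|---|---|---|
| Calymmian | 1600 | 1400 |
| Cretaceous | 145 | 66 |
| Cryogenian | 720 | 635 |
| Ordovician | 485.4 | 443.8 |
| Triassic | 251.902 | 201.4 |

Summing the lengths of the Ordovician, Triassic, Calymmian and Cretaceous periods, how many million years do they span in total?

371.102 million years

Each duration: Ordovician = 41.6; Triassic = 50.502; Calymmian = 200; Cretaceous = 79.
Sum: 41.6 + 50.502 + 200 + 79 = 371.102 Myr.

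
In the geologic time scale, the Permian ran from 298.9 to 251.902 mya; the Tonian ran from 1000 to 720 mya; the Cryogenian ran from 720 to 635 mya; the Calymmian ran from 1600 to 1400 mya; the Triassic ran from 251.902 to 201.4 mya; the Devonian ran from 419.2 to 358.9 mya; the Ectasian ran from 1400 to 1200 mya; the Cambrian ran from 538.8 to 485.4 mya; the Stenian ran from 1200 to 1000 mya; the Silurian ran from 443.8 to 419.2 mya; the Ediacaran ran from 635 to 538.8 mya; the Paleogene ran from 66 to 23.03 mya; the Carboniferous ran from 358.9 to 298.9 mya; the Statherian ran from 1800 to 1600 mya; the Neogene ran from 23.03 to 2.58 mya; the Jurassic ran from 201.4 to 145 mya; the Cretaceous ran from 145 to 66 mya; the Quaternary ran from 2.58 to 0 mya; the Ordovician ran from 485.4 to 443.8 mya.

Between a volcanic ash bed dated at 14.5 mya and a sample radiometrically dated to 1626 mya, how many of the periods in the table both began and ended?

16

The older date is 1626 Ma and the younger is 14.5 Ma.
Periods with start < 1626 and end > 14.5 Ma: Calymmian (1600–1400), Ectasian (1400–1200), Stenian (1200–1000), Tonian (1000–720), Cryogenian (720–635), Ediacaran (635–538.8), Cambrian (538.8–485.4), Ordovician (485.4–443.8), Silurian (443.8–419.2), Devonian (419.2–358.9), Carboniferous (358.9–298.9), Permian (298.9–251.902), Triassic (251.902–201.4), Jurassic (201.4–145), Cretaceous (145–66), Paleogene (66–23.03).
That is 16 complete periods.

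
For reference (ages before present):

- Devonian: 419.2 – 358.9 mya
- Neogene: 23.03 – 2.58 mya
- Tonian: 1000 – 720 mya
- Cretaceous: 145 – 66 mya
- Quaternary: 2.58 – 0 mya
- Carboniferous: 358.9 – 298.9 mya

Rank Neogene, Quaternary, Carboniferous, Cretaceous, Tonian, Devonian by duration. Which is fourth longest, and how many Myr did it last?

Start − end for each: Neogene 23.03 − 2.58 = 20.45; Quaternary 2.58 − 0 = 2.58; Carboniferous 358.9 − 298.9 = 60; Cretaceous 145 − 66 = 79; Tonian 1000 − 720 = 280; Devonian 419.2 − 358.9 = 60.3.
Ranking these from longest: Tonian > Cretaceous > Devonian > Carboniferous > Neogene > Quaternary.
Position 4 in that ranking is Carboniferous, which lasted 60 Myr.

Carboniferous, 60 million years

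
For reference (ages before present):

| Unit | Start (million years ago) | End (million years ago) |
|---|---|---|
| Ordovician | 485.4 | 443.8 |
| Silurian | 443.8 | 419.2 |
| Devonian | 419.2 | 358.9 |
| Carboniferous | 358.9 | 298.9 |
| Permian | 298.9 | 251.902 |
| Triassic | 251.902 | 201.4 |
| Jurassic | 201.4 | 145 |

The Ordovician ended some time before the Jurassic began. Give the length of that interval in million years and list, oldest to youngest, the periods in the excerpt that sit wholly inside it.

The Ordovician closes at 443.8 Ma and the Jurassic opens at 201.4 Ma, so the interval is 443.8 − 201.4 = 242.4 Myr.
A period fits inside if it starts at or after 443.8 Ma and ends at or before 201.4 Ma; oldest first that gives Silurian, Devonian, Carboniferous, Permian, Triassic.

242.4 million years; Silurian, Devonian, Carboniferous, Permian, Triassic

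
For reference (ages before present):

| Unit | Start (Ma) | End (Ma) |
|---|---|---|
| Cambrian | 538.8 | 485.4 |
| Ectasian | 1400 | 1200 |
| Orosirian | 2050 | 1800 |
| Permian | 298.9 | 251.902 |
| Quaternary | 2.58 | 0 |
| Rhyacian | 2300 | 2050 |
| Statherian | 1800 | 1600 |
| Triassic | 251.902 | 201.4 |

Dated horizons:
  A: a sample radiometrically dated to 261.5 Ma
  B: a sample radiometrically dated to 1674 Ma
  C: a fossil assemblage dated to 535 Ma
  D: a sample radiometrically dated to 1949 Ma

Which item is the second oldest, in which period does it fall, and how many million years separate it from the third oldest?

B, in the Statherian; 1139 million years to C

Sorted oldest-first by Ma: D (1949), B (1674), C (535), A (261.5).
The second oldest is B at 1674 Ma, which lies in 1800–1600 Ma: the Statherian.
The third oldest is C at 535 Ma; separation = |1674 − 535| = 1139 Myr.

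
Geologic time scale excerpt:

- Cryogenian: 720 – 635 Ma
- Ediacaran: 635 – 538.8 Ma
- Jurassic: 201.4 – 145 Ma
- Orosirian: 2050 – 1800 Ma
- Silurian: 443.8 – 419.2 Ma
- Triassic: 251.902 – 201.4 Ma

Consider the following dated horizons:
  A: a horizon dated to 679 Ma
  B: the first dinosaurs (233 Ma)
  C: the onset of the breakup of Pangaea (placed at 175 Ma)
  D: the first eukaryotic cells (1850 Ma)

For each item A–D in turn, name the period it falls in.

A: 679 Ma lies in 720–635 Ma, so Cryogenian.
B: 233 Ma lies in 251.902–201.4 Ma, so Triassic.
C: 175 Ma lies in 201.4–145 Ma, so Jurassic.
D: 1850 Ma lies in 2050–1800 Ma, so Orosirian.

A — Cryogenian; B — Triassic; C — Jurassic; D — Orosirian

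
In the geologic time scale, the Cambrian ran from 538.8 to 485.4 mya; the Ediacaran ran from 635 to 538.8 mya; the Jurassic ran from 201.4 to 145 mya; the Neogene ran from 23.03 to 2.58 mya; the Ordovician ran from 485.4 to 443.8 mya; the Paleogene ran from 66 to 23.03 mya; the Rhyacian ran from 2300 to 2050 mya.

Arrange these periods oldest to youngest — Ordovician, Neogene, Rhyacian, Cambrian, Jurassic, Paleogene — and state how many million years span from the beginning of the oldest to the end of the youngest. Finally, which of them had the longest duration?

From the excerpt: Ordovician 485.4–443.8; Neogene 23.03–2.58; Rhyacian 2300–2050; Cambrian 538.8–485.4; Jurassic 201.4–145; Paleogene 66–23.03 (Ma).
Larger Ma is earlier, so the oldest is Rhyacian and the youngest is Neogene; oldest to youngest: Rhyacian, Cambrian, Ordovician, Jurassic, Paleogene, Neogene.
Oldest start 2300 minus youngest end 2.58 gives 2297.42 Myr overall.
Individual lengths (start − end): Neogene 20.45; Ordovician 41.6; Cambrian 53.4; Jurassic 56.4; Paleogene 42.97; Rhyacian 250. The largest is Rhyacian at 250 Myr.

Rhyacian, Cambrian, Ordovician, Jurassic, Paleogene, Neogene; total span 2297.42 Myr; longest is Rhyacian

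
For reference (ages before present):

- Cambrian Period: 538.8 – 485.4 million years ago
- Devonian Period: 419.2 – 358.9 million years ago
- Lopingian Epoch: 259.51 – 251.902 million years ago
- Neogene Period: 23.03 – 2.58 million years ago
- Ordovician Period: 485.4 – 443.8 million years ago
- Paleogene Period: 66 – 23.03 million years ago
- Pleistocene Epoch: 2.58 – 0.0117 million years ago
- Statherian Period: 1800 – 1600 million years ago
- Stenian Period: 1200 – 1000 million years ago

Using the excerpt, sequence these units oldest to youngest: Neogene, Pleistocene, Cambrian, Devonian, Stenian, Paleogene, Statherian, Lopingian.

Statherian, Stenian, Cambrian, Devonian, Lopingian, Paleogene, Neogene, Pleistocene

Read off each span (Ma): Neogene 23.03–2.58; Pleistocene 2.58–0.0117; Cambrian 538.8–485.4; Devonian 419.2–358.9; Stenian 1200–1000; Paleogene 66–23.03; Statherian 1800–1600; Lopingian 259.51–251.902.
Larger Ma is older, so oldest→youngest is Statherian, Stenian, Cambrian, Devonian, Lopingian, Paleogene, Neogene, Pleistocene.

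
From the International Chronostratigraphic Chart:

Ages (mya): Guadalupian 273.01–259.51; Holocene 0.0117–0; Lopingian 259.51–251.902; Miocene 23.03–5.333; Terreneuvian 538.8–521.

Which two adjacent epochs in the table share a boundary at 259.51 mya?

Guadalupian and Lopingian

The Guadalupian ends at 259.51 mya and the Lopingian begins at 259.51 mya, so they share that boundary.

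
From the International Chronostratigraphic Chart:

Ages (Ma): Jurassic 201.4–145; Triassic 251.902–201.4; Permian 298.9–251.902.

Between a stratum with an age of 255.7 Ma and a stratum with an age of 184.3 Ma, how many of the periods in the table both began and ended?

The older date is 255.7 Ma and the younger is 184.3 Ma.
Periods with start < 255.7 and end > 184.3 Ma: Triassic (251.902–201.4).
That is 1 complete period.

1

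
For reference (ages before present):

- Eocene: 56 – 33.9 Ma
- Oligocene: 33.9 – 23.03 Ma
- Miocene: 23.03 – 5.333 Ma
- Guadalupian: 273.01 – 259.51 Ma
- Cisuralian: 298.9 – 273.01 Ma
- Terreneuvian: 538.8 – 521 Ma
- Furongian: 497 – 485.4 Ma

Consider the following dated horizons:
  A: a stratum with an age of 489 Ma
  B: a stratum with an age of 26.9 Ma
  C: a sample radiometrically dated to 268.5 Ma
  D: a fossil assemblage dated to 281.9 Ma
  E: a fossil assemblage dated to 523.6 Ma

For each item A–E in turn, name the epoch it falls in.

Match each age against the start–end ranges in the excerpt: A = 489 Ma → Furongian (497–485.4); B = 26.9 Ma → Oligocene (33.9–23.03); C = 268.5 Ma → Guadalupian (273.01–259.51); D = 281.9 Ma → Cisuralian (298.9–273.01); E = 523.6 Ma → Terreneuvian (538.8–521).

A — Furongian; B — Oligocene; C — Guadalupian; D — Cisuralian; E — Terreneuvian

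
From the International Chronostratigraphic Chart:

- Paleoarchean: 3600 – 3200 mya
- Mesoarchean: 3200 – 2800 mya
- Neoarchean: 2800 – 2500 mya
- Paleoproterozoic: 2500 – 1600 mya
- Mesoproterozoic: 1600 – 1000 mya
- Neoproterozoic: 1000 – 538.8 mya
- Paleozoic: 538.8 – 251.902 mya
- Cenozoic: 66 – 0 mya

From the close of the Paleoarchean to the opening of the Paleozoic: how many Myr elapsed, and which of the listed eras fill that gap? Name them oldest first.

End of Paleoarchean = 3200 Ma; start of Paleozoic = 538.8 Ma.
Gap = 3200 − 538.8 = 2661.2 Myr.
Eras wholly inside 3200–538.8 Ma: Mesoarchean (3200–2800), Neoarchean (2800–2500), Paleoproterozoic (2500–1600), Mesoproterozoic (1600–1000), Neoproterozoic (1000–538.8).

2661.2 million years; Mesoarchean, Neoarchean, Paleoproterozoic, Mesoproterozoic, Neoproterozoic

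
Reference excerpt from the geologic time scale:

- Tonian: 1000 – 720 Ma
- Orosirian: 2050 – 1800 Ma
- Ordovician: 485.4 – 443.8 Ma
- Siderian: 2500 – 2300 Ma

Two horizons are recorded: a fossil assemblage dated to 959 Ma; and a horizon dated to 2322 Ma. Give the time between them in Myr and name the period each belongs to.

1363 million years apart; the first in the Tonian, the second in the Siderian

Elapsed time: 2322 − 959 = 1363 Myr.
959 Ma lies within 1000–720 Ma: Tonian.
2322 Ma lies within 2500–2300 Ma: Siderian.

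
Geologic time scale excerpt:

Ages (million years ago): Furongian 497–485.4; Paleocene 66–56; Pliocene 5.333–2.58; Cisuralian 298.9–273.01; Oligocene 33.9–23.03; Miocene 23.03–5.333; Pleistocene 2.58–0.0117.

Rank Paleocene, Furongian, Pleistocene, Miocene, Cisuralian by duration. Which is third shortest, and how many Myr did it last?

Durations: Paleocene 10; Furongian 11.6; Pleistocene 2.5683; Miocene 17.697; Cisuralian 25.89 Myr.
Sorted shortest-first: Pleistocene (2.5683), Paleocene (10), Furongian (11.6), Miocene (17.697), Cisuralian (25.89).
The third shortest is Furongian at 11.6 Myr.

Furongian, 11.6 million years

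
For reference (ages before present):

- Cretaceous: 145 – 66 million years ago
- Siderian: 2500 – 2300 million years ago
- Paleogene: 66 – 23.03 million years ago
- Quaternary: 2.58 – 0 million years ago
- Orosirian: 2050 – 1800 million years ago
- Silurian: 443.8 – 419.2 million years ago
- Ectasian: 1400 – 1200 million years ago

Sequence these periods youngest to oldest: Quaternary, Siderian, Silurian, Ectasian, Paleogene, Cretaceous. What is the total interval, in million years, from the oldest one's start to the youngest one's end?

Quaternary, Paleogene, Cretaceous, Silurian, Ectasian, Siderian; total span 2500 Myr

Start ages (Ma): Siderian 2500, Ectasian 1400, Silurian 443.8, Cretaceous 145, Paleogene 66, Quaternary 2.58.
Ordered youngest to oldest: Quaternary, Paleogene, Cretaceous, Silurian, Ectasian, Siderian.
Span = 2500 − 0 = 2500 Myr.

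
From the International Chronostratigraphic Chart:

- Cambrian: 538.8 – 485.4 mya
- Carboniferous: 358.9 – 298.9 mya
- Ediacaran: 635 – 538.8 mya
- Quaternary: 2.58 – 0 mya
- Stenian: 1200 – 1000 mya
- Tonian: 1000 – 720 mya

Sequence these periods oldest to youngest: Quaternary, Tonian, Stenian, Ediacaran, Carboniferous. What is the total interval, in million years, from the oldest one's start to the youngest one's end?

From the excerpt: Quaternary 2.58–0; Tonian 1000–720; Stenian 1200–1000; Ediacaran 635–538.8; Carboniferous 358.9–298.9 (Ma).
Larger Ma is earlier, so the oldest is Stenian and the youngest is Quaternary; oldest to youngest: Stenian, Tonian, Ediacaran, Carboniferous, Quaternary.
Oldest start 1200 minus youngest end 0 gives 1200 Myr overall.

Stenian → Tonian → Ediacaran → Carboniferous → Quaternary; total span 1200 Myr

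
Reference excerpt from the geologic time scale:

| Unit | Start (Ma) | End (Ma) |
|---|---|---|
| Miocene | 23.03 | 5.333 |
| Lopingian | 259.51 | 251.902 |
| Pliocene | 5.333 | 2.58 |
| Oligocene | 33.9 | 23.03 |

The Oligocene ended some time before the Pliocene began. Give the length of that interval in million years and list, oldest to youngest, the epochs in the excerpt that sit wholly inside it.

End of Oligocene = 23.03 Ma; start of Pliocene = 5.333 Ma.
Gap = 23.03 − 5.333 = 17.697 Myr.
Epochs wholly inside 23.03–5.333 Ma: Miocene (23.03–5.333).

17.697 million years; Miocene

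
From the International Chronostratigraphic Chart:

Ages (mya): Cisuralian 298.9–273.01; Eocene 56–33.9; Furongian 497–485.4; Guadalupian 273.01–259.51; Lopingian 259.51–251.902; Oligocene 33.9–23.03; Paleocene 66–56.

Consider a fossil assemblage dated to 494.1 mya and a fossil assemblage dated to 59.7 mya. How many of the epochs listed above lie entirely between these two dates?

494.1 Ma sits inside the Furongian (497–485.4) and 59.7 Ma inside the Paleocene (66–56); neither of those is wholly between the two dates.
The listed epochs lying completely between them are Cisuralian, Guadalupian, Lopingian — 3 in all.

3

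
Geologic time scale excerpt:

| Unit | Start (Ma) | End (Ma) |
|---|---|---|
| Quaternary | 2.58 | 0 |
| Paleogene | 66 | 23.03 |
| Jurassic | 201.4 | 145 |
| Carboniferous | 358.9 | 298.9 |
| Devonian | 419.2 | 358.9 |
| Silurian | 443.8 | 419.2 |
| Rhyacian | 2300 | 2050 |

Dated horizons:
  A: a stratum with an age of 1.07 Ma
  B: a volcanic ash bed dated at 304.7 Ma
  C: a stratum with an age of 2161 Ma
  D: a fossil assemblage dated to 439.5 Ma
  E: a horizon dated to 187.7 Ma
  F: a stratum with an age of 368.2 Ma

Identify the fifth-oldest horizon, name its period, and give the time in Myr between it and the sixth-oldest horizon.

Sorted oldest-first by Ma: C (2161), D (439.5), F (368.2), B (304.7), E (187.7), A (1.07).
The fifth oldest is E at 187.7 Ma, which lies in 201.4–145 Ma: the Jurassic.
The sixth oldest is A at 1.07 Ma; separation = |187.7 − 1.07| = 186.63 Myr.

E, in the Jurassic; 186.63 million years to A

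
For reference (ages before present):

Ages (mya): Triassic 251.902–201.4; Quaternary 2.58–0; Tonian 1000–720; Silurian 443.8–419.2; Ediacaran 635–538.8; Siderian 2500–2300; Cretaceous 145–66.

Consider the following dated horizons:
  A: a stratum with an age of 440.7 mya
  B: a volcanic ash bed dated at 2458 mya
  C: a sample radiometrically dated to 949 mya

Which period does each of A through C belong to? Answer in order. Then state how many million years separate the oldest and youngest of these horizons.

A: 440.7 Ma lies in 443.8–419.2 Ma, so Silurian.
B: 2458 Ma lies in 2500–2300 Ma, so Siderian.
C: 949 Ma lies in 1000–720 Ma, so Tonian.
Oldest = 2458 Ma, youngest = 440.7 Ma → span 2017.3 Myr.

A — Silurian; B — Siderian; C — Tonian; span 2017.3 million years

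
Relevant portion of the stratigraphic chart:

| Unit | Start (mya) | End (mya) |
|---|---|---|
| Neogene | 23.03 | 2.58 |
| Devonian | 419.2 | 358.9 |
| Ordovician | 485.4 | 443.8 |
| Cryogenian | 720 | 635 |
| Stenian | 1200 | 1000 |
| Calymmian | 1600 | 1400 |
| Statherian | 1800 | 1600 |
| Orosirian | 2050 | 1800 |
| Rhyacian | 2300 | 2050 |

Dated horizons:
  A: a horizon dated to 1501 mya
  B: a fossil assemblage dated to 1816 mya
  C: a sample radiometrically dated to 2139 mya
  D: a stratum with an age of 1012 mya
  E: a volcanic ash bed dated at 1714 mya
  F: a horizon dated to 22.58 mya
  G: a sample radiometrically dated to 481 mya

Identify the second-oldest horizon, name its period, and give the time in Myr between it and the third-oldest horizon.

B, in the Orosirian; 102 million years to E

Larger Ma means older, so oldest first: C 2139 > B 1816 > E 1714 > A 1501 > D 1012 > G 481 > F 22.58.
Counting 2 along gives B (1816 Ma); the excerpt puts that inside the Orosirian, 2050–1800 Ma.
Next in line is E (1714 Ma), and 1816 − 1714 = 102 Myr.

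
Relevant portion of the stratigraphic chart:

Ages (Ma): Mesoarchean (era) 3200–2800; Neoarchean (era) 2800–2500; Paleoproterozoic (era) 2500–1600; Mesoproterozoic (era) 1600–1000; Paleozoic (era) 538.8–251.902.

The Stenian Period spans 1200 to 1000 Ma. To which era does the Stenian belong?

The Stenian (1200–1000 Ma) lies entirely within 1600–1000 Ma, the Mesoproterozoic Era.

Mesoproterozoic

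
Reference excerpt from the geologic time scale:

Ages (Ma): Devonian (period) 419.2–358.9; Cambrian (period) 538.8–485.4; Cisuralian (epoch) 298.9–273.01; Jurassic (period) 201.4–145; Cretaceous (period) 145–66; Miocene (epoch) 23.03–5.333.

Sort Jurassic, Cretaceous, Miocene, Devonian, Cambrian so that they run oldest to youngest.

Cambrian, then Devonian, then Jurassic, then Cretaceous, then Miocene

Read off each span (Ma): Jurassic 201.4–145; Cretaceous 145–66; Miocene 23.03–5.333; Devonian 419.2–358.9; Cambrian 538.8–485.4.
Larger Ma is older, so oldest→youngest is Cambrian, Devonian, Jurassic, Cretaceous, Miocene.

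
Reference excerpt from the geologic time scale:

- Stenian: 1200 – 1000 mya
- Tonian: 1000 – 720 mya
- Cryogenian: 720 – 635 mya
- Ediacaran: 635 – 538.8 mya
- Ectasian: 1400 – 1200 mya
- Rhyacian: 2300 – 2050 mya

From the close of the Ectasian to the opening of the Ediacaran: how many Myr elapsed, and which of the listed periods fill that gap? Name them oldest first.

565 million years; Stenian, Tonian, Cryogenian

The Ectasian closes at 1200 Ma and the Ediacaran opens at 635 Ma, so the interval is 1200 − 635 = 565 Myr.
A period fits inside if it starts at or after 1200 Ma and ends at or before 635 Ma; oldest first that gives Stenian, Tonian, Cryogenian.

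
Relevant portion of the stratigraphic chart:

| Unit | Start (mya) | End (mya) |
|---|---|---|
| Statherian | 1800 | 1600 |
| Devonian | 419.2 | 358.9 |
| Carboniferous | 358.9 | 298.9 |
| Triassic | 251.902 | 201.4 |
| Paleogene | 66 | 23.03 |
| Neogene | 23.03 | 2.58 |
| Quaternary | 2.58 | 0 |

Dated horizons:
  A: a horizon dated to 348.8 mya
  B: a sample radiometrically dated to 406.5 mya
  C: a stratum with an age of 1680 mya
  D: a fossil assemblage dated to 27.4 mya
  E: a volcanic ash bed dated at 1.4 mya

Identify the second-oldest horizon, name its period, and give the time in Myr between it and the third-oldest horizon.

Sorted oldest-first by Ma: C (1680), B (406.5), A (348.8), D (27.4), E (1.4).
The second oldest is B at 406.5 Ma, which lies in 419.2–358.9 Ma: the Devonian.
The third oldest is A at 348.8 Ma; separation = |406.5 − 348.8| = 57.7 Myr.

B, in the Devonian; 57.7 million years to A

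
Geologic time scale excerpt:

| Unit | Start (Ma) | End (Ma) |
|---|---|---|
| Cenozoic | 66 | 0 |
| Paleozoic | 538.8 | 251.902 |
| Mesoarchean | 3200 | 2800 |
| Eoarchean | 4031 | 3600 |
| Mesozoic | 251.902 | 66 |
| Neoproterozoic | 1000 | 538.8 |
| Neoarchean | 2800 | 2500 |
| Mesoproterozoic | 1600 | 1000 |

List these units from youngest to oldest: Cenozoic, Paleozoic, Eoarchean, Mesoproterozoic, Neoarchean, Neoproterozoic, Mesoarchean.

Cenozoic, Paleozoic, Neoproterozoic, Mesoproterozoic, Neoarchean, Mesoarchean, Eoarchean

Sorting by start age (ascending Ma, since larger Ma = older): Cenozoic began 66, Paleozoic began 538.8, Neoproterozoic began 1000, Mesoproterozoic began 1600, Neoarchean began 2800, Mesoarchean began 3200, Eoarchean began 4031.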